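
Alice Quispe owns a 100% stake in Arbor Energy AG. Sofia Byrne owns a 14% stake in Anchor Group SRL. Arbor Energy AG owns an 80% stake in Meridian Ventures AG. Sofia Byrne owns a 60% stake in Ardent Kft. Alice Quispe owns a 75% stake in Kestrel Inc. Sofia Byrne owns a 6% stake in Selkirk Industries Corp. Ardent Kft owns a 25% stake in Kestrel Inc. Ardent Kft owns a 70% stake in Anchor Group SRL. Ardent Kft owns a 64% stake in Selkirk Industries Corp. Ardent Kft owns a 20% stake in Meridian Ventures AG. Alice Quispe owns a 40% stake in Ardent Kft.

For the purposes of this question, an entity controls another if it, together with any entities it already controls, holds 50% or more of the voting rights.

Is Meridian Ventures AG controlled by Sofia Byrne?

No

Sofia holds 60% of Ardent, so Sofia controls Ardent.
Ardent and Sofia together hold 70% + 14% = 84% of Anchor, so Sofia controls Anchor.
Ardent and Sofia together hold 64% + 6% = 70% of Selkirk, so Sofia controls Selkirk.
In Meridian, Sofia's side holds only 20%, not ≥ 50%.
So Sofia does not control Meridian.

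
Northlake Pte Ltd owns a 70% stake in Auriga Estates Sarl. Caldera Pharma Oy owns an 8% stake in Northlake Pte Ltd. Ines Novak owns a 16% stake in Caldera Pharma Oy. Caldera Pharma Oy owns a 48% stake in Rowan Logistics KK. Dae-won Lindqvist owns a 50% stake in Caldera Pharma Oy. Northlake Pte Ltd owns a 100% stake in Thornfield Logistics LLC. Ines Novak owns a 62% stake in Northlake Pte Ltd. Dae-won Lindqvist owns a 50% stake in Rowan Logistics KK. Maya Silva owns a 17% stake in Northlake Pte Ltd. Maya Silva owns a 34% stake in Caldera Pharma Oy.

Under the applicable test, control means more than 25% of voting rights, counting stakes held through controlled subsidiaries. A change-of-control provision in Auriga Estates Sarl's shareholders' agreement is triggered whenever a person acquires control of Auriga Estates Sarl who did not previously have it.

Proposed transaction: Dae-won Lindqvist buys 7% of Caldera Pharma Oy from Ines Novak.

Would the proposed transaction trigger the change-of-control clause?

No

The purchase adds only to Dae-won's holdings (Ines's stake shrinks), so Dae-won is the only person who could newly come to control Auriga.
Dae-won holds 50% of Caldera, so Dae-won controls Caldera.
Dae-won and Caldera together hold 50% + 48% = 98% of Rowan, so Dae-won controls Rowan.
Neither Dae-won nor any entity Dae-won controls holds any voting interest in Auriga.
So before the transaction, Dae-won does not control Auriga.
After the purchase, Dae-won's direct stake in Caldera rises to 50% + 7% = 57%, and Ines's stake falls to 9%.
Dae-won holds 57% of Caldera, so Dae-won controls Caldera.
After the transaction, neither Dae-won nor any entity Dae-won controls holds a voting interest in Auriga, so Dae-won still does not control it.
No new person acquires control, so the clause is not triggered.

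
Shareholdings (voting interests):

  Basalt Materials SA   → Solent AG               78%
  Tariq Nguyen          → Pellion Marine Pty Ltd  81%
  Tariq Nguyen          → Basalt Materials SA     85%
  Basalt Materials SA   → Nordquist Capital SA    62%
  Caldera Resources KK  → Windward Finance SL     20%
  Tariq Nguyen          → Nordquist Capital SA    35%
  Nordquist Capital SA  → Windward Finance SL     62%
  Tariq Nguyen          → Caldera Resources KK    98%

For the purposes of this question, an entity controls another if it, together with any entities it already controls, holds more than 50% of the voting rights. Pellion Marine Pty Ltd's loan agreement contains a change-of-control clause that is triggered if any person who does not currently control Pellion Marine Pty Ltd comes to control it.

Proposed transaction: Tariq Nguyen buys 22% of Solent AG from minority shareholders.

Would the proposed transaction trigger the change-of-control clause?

The purchase changes only Tariq's holdings, so Tariq is the only person who could newly come to control Pellion.
Tariq holds 81% of Pellion, so Tariq controls Pellion.
So Tariq already controls Pellion before the transaction.
After the purchase, Tariq holds 22% of Solent directly.
Tariq controlled Pellion already, so this is not a new person acquiring control; every other person's position is unchanged or reduced.
No new person acquires control, so the clause is not triggered.

No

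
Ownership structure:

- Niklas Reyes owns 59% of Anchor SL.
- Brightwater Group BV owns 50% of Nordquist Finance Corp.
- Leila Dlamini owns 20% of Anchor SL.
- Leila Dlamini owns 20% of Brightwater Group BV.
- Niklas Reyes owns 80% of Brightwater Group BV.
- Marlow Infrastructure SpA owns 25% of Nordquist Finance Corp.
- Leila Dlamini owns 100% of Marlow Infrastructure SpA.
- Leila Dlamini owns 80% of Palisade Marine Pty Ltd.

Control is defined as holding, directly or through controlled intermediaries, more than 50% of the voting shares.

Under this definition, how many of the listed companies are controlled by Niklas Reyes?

Niklas holds 80% of Brightwater, so Niklas controls Brightwater.
Niklas holds 59% of Anchor, so Niklas controls Anchor.
No other company's threshold is met.
Niklas controls 2 companies.

2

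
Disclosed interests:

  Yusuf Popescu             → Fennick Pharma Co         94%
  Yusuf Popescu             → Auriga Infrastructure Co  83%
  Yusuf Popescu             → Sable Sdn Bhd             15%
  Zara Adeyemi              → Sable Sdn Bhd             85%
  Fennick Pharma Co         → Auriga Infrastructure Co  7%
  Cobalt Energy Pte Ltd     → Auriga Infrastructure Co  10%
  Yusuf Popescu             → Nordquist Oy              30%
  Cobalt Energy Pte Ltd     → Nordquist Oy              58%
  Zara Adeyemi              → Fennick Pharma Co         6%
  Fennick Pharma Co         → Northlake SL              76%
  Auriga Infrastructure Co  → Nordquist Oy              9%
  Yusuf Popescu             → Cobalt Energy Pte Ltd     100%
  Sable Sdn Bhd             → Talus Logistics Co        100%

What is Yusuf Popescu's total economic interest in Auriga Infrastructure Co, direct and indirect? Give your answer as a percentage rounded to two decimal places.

99.58%

Yusuf reaches Auriga along 3 paths.
Direct stake: 83% = 83%.
Via Fennick: 94% × 7% = 6.58%.
Via Cobalt: 100% × 10% = 10%.
Total: 83% + 6.58% + 10% = 99.58%.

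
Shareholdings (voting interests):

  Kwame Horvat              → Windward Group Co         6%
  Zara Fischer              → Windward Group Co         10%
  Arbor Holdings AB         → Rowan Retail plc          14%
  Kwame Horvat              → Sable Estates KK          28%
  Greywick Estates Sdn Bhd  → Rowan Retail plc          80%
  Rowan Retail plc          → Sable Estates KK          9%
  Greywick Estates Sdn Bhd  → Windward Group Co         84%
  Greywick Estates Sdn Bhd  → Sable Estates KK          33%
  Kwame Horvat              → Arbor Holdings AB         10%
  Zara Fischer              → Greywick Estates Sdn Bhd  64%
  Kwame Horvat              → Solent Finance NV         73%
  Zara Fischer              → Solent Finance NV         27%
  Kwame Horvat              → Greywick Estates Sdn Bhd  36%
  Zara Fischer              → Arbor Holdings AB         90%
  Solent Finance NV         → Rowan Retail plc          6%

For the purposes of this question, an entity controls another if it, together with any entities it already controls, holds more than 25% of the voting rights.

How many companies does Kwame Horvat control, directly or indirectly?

5

Kwame holds 36% of Greywick, so Kwame controls Greywick.
Kwame holds 73% of Solent, so Kwame controls Solent.
Greywick and Kwame together hold 84% + 6% = 90% of Windward, so Kwame controls Windward.
Solent and Greywick together hold 6% + 80% = 86% of Rowan, so Kwame controls Rowan.
Rowan and Kwame and Greywick together hold 9% + 28% + 33% = 70% of Sable, so Kwame controls Sable.
No other company's threshold is met.
Kwame controls 5 companies.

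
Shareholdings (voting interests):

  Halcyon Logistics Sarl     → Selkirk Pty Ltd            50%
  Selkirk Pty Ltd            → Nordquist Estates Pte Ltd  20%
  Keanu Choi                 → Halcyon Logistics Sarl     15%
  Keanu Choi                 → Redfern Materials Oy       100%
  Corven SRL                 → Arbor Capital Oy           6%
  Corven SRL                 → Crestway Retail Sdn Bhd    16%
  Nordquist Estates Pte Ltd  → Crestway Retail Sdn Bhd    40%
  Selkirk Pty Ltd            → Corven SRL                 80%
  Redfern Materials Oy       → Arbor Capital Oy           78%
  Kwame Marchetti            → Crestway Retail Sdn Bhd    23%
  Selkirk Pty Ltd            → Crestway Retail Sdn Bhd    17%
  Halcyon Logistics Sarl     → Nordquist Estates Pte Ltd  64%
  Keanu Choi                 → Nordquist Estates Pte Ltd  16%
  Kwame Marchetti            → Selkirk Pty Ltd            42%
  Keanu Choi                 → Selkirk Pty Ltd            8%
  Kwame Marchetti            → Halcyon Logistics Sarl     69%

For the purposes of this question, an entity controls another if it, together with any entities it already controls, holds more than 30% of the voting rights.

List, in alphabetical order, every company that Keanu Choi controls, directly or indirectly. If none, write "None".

Arbor Capital Oy, Redfern Materials Oy

Keanu holds 100% of Redfern, so Keanu controls Redfern.
Redfern holds 78% of Arbor, so Keanu controls Arbor.
No other company's threshold is met.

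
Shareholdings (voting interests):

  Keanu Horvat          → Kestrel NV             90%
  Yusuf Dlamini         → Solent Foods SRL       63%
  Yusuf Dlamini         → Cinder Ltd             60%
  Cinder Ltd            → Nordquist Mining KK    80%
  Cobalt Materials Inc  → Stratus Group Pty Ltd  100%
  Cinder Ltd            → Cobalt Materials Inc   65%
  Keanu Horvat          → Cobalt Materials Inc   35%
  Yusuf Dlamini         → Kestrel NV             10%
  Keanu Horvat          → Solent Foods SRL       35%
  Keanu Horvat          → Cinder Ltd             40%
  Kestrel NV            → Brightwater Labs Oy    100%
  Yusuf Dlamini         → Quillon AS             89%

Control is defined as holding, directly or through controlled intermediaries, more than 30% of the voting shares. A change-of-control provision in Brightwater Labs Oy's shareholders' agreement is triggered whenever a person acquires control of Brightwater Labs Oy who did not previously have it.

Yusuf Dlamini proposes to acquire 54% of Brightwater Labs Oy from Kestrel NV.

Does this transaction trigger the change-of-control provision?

The purchase adds only to Yusuf's holdings (Kestrel's stake shrinks), so Yusuf is the only person who could newly come to control Brightwater.
Yusuf holds 63% of Solent, so Yusuf controls Solent.
Yusuf holds 60% of Cinder, so Yusuf controls Cinder.
Cinder holds 80% of Nordquist, so Yusuf controls Nordquist.
Cinder holds 65% of Cobalt, so Yusuf controls Cobalt.
Yusuf holds 89% of Quillon, so Yusuf controls Quillon.
Cobalt holds 100% of Stratus, so Yusuf controls Stratus.
Neither Yusuf nor any entity Yusuf controls holds any voting interest in Brightwater.
So before the transaction, Yusuf does not control Brightwater.
After the purchase, Yusuf holds 54% of Brightwater directly, and Kestrel's stake falls to 46%.
Yusuf holds 54% of Brightwater, so Yusuf controls Brightwater.
Yusuf did not control Brightwater before and does after, so the clause is triggered.

Yes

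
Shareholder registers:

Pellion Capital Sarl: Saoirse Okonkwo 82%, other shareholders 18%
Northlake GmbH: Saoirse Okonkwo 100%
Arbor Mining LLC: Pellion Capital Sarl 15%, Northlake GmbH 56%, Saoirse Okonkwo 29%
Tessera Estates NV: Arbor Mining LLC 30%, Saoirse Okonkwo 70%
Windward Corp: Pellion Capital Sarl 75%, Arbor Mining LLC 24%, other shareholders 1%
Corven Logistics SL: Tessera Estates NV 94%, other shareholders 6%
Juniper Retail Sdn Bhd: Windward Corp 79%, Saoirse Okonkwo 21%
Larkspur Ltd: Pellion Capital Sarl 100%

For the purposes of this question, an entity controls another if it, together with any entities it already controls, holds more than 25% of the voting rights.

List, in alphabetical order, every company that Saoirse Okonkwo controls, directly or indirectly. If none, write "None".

Saoirse holds 82% of Pellion, so Saoirse controls Pellion.
Saoirse holds 100% of Northlake, so Saoirse controls Northlake.
Pellion and Northlake and Saoirse together hold 15% + 56% + 29% = 100% of Arbor, so Saoirse controls Arbor.
Arbor and Saoirse together hold 30% + 70% = 100% of Tessera, so Saoirse controls Tessera.
Pellion and Arbor together hold 75% + 24% = 99% of Windward, so Saoirse controls Windward.
Tessera holds 94% of Corven, so Saoirse controls Corven.
Windward and Saoirse together hold 79% + 21% = 100% of Juniper, so Saoirse controls Juniper.
Pellion holds 100% of Larkspur, so Saoirse controls Larkspur.

Arbor Mining LLC, Corven Logistics SL, Juniper Retail Sdn Bhd, Larkspur Ltd, Northlake GmbH, Pellion Capital Sarl, Tessera Estates NV, Windward Corp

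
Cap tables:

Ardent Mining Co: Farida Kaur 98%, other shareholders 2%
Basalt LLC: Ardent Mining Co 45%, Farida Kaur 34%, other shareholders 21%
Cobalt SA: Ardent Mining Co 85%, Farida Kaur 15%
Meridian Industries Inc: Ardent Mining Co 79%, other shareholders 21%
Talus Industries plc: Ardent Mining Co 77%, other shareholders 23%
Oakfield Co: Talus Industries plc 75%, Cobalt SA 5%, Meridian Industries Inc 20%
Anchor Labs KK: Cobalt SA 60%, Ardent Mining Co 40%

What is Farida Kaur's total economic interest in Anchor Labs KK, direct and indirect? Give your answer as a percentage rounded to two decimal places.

98.18%

Farida reaches Anchor along 3 paths.
Via Ardent → Cobalt: 98% × 85% × 60% = 49.98%.
Via Cobalt: 15% × 60% = 9%.
Via Ardent: 98% × 40% = 39.2%.
Total: 49.98% + 9% + 39.2% = 98.18%.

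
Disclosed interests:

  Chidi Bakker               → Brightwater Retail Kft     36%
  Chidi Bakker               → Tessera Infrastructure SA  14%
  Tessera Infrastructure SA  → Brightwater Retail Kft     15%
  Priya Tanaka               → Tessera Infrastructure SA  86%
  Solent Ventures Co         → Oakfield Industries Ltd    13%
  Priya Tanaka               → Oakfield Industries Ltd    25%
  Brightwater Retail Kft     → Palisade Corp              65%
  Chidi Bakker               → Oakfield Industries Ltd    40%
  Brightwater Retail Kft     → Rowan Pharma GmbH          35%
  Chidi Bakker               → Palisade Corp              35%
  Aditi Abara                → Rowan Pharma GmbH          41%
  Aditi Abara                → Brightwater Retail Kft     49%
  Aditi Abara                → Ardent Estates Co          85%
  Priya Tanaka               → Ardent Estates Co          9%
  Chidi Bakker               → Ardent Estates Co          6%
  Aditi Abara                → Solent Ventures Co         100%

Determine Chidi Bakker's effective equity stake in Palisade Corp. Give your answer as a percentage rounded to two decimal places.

Chidi reaches Palisade along 3 paths.
Direct stake: 35% = 35%.
Via Brightwater: 36% × 65% = 23.4%.
Via Tessera → Brightwater: 14% × 15% × 65% = 1.365%.
Total: 35% + 23.4% + 1.365% = 59.765%.
Rounded: 59.77%.

59.77%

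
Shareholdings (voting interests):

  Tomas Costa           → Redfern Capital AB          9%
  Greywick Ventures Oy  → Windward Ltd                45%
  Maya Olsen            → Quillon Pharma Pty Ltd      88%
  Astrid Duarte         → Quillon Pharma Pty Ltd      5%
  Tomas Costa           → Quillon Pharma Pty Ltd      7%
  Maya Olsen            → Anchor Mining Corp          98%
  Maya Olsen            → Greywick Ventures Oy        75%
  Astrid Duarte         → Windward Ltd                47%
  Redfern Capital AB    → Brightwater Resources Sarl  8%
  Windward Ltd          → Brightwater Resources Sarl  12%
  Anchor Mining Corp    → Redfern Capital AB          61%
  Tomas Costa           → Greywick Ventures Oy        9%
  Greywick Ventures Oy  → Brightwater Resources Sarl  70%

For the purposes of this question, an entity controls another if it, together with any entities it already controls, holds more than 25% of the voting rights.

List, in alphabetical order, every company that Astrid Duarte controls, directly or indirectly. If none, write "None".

Astrid holds 47% of Windward, so Astrid controls Windward.
No other company's threshold is met.

Windward Ltd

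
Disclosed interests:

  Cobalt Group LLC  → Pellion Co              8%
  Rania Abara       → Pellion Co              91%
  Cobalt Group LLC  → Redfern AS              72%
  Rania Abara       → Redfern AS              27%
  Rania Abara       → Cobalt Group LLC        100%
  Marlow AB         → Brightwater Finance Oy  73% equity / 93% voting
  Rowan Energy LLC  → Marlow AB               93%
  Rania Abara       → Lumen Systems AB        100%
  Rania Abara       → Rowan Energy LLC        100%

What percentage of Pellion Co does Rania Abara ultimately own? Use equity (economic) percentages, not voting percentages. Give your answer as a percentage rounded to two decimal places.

Rania reaches Pellion along 2 paths.
Direct stake: 91% = 91%.
Via Cobalt: 100% × 8% = 8%.
Total: 91% + 8% = 99%.
Rounded: 99.00%.

99.00%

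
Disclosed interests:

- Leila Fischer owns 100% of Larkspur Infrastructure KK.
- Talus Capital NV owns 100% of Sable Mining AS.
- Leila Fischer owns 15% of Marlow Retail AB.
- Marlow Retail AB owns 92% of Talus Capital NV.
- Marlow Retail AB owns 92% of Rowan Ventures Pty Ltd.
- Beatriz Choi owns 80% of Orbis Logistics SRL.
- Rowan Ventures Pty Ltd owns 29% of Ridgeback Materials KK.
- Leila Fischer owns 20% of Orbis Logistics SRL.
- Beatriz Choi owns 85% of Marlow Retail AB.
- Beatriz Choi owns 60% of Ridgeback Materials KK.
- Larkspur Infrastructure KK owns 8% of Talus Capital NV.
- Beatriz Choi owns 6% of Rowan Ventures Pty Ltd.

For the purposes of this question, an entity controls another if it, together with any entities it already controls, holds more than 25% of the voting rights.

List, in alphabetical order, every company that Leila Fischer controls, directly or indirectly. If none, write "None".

Larkspur Infrastructure KK

Leila holds 100% of Larkspur, so Leila controls Larkspur.
No other company's threshold is met.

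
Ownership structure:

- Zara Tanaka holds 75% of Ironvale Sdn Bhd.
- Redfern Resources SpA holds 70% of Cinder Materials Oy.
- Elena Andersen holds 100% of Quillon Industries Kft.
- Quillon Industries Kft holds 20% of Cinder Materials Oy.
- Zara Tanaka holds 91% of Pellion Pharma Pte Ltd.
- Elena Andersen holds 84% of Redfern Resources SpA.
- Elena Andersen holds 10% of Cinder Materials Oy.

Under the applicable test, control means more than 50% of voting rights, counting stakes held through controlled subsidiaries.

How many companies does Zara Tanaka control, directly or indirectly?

2

Zara holds 75% of Ironvale, so Zara controls Ironvale.
Zara holds 91% of Pellion, so Zara controls Pellion.
No other company's threshold is met.
Zara controls 2 companies.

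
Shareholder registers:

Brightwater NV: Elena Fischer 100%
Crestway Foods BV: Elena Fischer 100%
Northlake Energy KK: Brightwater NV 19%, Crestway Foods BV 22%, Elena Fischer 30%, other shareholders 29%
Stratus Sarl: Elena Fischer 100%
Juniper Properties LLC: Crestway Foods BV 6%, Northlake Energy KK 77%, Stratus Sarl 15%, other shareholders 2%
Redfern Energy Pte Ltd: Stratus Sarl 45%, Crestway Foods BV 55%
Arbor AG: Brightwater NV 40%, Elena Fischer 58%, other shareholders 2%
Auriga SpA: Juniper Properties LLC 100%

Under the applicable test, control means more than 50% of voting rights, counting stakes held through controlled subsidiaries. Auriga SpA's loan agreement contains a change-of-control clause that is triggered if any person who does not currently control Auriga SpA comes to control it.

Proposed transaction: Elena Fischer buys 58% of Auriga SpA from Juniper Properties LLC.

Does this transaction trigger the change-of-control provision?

No

The purchase adds only to Elena's holdings (Juniper's stake shrinks), so Elena is the only person who could newly come to control Auriga.
Elena holds 100% of Crestway, so Elena controls Crestway.
Elena holds 100% of Stratus, so Elena controls Stratus.
Elena holds 100% of Brightwater, so Elena controls Brightwater.
Brightwater and Crestway and Elena together hold 19% + 22% + 30% = 71% of Northlake, so Elena controls Northlake.
Crestway and Northlake and Stratus together hold 6% + 77% + 15% = 98% of Juniper, so Elena controls Juniper.
Juniper holds 100% of Auriga, so Elena controls Auriga.
So Elena already controls Auriga before the transaction.
After the purchase, Elena holds 58% of Auriga directly, and Juniper's stake falls to 42%.
Elena controlled Auriga already, so this is not a new person acquiring control; every other person's position is unchanged or reduced.
No new person acquires control, so the clause is not triggered.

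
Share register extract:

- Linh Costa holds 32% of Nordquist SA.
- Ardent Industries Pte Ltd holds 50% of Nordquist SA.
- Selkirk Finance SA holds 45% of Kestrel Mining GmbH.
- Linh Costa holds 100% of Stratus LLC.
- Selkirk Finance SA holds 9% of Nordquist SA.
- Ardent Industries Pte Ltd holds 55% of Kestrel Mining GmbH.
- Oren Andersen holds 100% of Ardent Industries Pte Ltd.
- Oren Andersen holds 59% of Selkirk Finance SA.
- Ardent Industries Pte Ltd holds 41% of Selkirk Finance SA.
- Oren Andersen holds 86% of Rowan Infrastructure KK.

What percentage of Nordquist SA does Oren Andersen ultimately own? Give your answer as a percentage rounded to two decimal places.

59.00%

Oren reaches Nordquist along 3 paths.
Via Ardent → Selkirk: 100% × 41% × 9% = 3.69%.
Via Selkirk: 59% × 9% = 5.31%.
Via Ardent: 100% × 50% = 50%.
Total: 3.69% + 5.31% + 50% = 59%.
Rounded: 59.00%.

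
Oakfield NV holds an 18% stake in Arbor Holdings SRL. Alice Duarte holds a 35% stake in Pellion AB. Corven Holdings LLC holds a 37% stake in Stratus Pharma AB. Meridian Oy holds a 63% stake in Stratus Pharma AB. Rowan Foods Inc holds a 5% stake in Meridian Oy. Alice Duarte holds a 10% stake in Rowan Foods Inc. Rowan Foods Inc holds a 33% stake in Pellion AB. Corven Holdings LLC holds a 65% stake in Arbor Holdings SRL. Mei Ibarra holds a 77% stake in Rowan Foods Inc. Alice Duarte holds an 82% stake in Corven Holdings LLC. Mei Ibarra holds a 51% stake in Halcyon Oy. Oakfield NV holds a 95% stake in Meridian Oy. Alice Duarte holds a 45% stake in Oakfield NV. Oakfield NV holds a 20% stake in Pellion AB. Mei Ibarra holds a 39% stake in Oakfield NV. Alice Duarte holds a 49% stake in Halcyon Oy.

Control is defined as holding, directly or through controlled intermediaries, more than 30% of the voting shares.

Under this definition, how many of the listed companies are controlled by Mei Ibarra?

6

Mei holds 77% of Rowan, so Mei controls Rowan.
Mei holds 51% of Halcyon, so Mei controls Halcyon.
Mei holds 39% of Oakfield, so Mei controls Oakfield.
Rowan and Oakfield together hold 5% + 95% = 100% of Meridian, so Mei controls Meridian.
Meridian holds 63% of Stratus, so Mei controls Stratus.
Oakfield and Rowan together hold 20% + 33% = 53% of Pellion, so Mei controls Pellion.
No other company's threshold is met.
Mei controls 6 companies.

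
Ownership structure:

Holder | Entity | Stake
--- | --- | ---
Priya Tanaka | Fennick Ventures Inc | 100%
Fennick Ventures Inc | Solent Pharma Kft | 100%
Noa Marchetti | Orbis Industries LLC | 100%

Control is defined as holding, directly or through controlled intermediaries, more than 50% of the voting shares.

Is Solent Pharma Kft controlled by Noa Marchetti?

Noa holds 100% of Orbis, so Noa controls Orbis.
Neither Noa nor any entity Noa controls holds any voting interest in Solent.
So Noa does not control Solent.

No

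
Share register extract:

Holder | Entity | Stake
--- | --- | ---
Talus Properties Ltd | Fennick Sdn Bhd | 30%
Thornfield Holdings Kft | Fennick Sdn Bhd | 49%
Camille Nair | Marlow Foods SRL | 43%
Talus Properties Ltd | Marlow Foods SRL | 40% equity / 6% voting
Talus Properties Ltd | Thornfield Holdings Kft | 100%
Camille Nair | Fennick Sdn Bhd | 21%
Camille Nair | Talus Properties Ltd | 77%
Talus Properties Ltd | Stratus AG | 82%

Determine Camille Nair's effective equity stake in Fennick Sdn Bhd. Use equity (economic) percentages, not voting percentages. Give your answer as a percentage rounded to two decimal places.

81.83%

Camille reaches Fennick along 3 paths.
Via Talus: 77% × 30% = 23.1%.
Via Talus → Thornfield: 77% × 100% × 49% = 37.73%.
Direct stake: 21% = 21%.
Total: 23.1% + 37.73% + 21% = 81.83%.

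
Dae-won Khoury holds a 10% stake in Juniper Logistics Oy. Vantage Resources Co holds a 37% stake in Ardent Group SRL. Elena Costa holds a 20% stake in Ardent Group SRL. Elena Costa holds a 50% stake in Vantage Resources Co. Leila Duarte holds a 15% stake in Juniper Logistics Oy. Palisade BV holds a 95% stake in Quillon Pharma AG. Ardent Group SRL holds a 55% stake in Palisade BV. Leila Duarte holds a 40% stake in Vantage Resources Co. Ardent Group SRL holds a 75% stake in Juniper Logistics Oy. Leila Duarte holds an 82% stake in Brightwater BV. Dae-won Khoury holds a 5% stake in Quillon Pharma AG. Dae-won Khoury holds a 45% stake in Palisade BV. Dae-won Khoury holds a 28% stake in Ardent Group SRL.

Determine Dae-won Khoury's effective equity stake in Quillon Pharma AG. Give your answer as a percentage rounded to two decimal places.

Dae-won reaches Quillon along 3 paths.
Direct stake: 5% = 5%.
Via Palisade: 45% × 95% = 42.75%.
Via Ardent → Palisade: 28% × 55% × 95% = 14.63%.
Total: 5% + 42.75% + 14.63% = 62.38%.

62.38%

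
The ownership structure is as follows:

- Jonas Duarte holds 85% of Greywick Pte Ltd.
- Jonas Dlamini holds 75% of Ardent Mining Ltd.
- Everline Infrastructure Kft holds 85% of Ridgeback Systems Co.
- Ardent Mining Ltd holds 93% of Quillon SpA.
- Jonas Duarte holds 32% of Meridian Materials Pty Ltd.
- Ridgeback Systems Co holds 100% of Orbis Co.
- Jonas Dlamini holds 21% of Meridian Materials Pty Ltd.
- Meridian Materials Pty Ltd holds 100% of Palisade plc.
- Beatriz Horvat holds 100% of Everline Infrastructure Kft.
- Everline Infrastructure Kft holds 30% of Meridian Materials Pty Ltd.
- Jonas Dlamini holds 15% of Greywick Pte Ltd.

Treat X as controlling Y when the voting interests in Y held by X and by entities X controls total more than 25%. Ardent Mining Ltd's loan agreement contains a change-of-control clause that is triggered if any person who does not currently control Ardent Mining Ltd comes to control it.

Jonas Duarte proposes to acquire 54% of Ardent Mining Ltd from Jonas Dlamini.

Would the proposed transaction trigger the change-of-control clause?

The purchase adds only to Jonas Duarte's holdings (Jonas Dlamini's stake shrinks), so Jonas Duarte is the only person who could newly come to control Ardent.
Jonas Duarte holds 85% of Greywick, so Jonas Duarte controls Greywick.
Jonas Duarte holds 32% of Meridian, so Jonas Duarte controls Meridian.
Meridian holds 100% of Palisade, so Jonas Duarte controls Palisade.
Neither Jonas Duarte nor any entity Jonas Duarte controls holds any voting interest in Ardent.
So before the transaction, Jonas Duarte does not control Ardent.
After the purchase, Jonas Duarte holds 54% of Ardent directly, and Jonas Dlamini's stake falls to 21%.
Jonas Duarte holds 54% of Ardent, so Jonas Duarte controls Ardent.
Jonas Duarte did not control Ardent before and does after, so the clause is triggered.

Yes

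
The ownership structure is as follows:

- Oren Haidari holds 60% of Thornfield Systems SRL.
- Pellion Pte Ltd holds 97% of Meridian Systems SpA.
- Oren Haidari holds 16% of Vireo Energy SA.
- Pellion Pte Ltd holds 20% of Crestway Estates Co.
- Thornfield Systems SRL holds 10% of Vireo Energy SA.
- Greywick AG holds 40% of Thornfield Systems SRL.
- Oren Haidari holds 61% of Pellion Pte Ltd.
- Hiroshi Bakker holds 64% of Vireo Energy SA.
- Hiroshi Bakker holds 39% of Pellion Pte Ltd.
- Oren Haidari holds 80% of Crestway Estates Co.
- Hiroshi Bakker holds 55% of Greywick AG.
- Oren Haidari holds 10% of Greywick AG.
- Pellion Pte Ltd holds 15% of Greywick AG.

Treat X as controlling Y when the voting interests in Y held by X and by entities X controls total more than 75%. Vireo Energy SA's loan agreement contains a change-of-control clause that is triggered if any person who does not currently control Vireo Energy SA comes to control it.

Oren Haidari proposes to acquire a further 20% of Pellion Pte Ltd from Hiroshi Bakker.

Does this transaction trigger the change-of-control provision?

The purchase adds only to Oren's holdings (Hiroshi's stake shrinks), so Oren is the only person who could newly come to control Vireo.
Oren holds 80% of Crestway, so Oren controls Crestway.
In Vireo, Oren's side holds only 16%, not > 75%.
So before the transaction, Oren does not control Vireo.
After the purchase, Oren's direct stake in Pellion rises to 61% + 20% = 81%, and Hiroshi's stake falls to 19%.
Oren holds 81% of Pellion, so Oren controls Pellion.
Oren and Pellion together hold 80% + 20% = 100% of Crestway, so Oren controls Crestway.
Pellion holds 97% of Meridian, so Oren controls Meridian.
After the transaction, Oren's side holds 16% of Vireo, not > 75%, so Oren still does not control Vireo.
No new person acquires control, so the clause is not triggered.

No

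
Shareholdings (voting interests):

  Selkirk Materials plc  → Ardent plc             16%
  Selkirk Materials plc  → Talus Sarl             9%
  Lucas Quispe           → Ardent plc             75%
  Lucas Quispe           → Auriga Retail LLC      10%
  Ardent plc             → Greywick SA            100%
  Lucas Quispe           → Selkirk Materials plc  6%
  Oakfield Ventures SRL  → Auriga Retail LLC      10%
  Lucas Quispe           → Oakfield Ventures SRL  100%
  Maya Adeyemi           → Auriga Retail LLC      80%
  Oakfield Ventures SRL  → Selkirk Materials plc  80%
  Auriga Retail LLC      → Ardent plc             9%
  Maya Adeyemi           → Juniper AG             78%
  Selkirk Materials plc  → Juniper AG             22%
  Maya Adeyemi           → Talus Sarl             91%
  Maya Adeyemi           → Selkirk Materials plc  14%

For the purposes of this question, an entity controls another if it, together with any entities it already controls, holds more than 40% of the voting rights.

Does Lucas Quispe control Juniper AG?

No

Lucas holds 100% of Oakfield, so Lucas controls Oakfield.
Oakfield and Lucas together hold 80% + 6% = 86% of Selkirk, so Lucas controls Selkirk.
Lucas and Selkirk together hold 75% + 16% = 91% of Ardent, so Lucas controls Ardent.
Ardent holds 100% of Greywick, so Lucas controls Greywick.
In Juniper, Lucas's side holds only 22%, not > 40%.
So Lucas does not control Juniper.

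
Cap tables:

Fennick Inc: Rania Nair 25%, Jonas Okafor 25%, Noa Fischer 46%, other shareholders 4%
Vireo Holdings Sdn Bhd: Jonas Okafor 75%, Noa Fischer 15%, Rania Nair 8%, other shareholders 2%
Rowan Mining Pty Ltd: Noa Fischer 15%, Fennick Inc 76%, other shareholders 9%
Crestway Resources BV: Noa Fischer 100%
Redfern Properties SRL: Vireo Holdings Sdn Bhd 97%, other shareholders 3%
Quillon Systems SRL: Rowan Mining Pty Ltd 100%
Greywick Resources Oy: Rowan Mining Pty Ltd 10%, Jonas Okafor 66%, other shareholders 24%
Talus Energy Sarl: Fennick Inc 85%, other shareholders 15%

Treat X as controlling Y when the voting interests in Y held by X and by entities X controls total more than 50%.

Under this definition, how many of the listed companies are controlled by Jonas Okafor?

3

Jonas holds 75% of Vireo, so Jonas controls Vireo.
Vireo holds 97% of Redfern, so Jonas controls Redfern.
Jonas holds 66% of Greywick, so Jonas controls Greywick.
No other company's threshold is met.
Jonas controls 3 companies.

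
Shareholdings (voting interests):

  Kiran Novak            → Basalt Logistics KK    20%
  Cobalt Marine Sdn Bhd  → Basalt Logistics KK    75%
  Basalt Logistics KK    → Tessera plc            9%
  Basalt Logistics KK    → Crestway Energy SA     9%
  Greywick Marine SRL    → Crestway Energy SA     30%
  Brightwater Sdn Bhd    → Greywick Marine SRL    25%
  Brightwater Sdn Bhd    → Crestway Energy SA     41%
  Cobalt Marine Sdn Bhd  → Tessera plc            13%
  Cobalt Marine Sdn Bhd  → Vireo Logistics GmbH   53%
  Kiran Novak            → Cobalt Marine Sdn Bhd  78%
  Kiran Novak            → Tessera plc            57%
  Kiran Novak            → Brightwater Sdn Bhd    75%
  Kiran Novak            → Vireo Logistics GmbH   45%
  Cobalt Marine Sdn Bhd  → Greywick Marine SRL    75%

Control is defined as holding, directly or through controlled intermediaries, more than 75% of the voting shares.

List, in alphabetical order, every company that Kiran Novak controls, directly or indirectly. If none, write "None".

Basalt Logistics KK, Cobalt Marine Sdn Bhd, Tessera plc, Vireo Logistics GmbH

Kiran holds 78% of Cobalt, so Kiran controls Cobalt.
Kiran and Cobalt together hold 20% + 75% = 95% of Basalt, so Kiran controls Basalt.
Kiran and Cobalt and Basalt together hold 57% + 13% + 9% = 79% of Tessera, so Kiran controls Tessera.
Cobalt and Kiran together hold 53% + 45% = 98% of Vireo, so Kiran controls Vireo.
No other company's threshold is met.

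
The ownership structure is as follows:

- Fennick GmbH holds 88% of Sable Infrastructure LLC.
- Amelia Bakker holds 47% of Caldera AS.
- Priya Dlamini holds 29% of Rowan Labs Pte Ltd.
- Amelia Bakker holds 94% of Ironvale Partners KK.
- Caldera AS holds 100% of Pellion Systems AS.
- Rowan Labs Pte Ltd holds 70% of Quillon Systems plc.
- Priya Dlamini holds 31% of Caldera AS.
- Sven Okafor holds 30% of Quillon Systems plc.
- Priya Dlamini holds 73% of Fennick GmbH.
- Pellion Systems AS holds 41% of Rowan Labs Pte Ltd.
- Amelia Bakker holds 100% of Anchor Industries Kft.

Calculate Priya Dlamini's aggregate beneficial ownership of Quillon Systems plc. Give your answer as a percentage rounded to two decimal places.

29.20%

Priya reaches Quillon along 2 paths.
Via Rowan: 29% × 70% = 20.3%.
Via Caldera → Pellion → Rowan: 31% × 100% × 41% × 70% = 8.897%.
Total: 20.3% + 8.897% = 29.197%.
Rounded: 29.20%.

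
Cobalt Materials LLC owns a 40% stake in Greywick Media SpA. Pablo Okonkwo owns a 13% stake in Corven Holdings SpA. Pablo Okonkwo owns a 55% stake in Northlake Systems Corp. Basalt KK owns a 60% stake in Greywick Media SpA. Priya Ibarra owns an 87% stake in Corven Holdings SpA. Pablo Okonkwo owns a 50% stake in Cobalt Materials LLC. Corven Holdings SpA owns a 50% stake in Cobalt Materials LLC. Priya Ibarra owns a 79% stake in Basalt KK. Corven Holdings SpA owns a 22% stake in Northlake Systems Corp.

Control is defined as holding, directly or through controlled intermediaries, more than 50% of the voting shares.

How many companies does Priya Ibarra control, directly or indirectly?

3

Priya holds 87% of Corven, so Priya controls Corven.
Priya holds 79% of Basalt, so Priya controls Basalt.
Basalt holds 60% of Greywick, so Priya controls Greywick.
No other company's threshold is met.
Priya controls 3 companies.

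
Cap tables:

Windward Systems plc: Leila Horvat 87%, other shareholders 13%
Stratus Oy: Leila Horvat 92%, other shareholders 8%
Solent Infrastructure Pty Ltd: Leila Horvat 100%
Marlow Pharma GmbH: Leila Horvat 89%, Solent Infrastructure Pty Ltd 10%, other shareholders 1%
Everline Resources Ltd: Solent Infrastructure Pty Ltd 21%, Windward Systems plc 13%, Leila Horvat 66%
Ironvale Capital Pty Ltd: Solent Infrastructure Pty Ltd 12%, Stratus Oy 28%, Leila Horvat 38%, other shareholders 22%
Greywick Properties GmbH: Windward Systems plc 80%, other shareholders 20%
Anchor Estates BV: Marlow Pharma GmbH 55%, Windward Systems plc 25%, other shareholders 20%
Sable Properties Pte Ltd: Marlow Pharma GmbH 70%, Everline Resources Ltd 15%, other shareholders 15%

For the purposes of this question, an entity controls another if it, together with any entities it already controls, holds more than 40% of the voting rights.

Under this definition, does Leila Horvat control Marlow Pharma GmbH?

Yes

Leila holds 100% of Solent, so Leila controls Solent.
Leila and Solent together hold 89% + 10% = 99% of Marlow, so Leila controls Marlow.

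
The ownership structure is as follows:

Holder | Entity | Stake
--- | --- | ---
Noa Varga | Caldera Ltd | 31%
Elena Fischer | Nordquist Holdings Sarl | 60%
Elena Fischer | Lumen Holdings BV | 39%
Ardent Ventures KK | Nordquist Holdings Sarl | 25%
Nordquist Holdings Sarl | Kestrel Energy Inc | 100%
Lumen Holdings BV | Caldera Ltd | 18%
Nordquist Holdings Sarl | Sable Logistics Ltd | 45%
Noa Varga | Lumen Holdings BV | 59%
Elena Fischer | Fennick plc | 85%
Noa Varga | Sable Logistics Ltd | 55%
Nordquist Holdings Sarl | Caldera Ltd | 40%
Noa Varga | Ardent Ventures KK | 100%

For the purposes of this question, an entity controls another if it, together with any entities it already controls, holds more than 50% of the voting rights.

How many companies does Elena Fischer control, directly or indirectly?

3

Elena holds 60% of Nordquist, so Elena controls Nordquist.
Elena holds 85% of Fennick, so Elena controls Fennick.
Nordquist holds 100% of Kestrel, so Elena controls Kestrel.
No other company's threshold is met.
Elena controls 3 companies.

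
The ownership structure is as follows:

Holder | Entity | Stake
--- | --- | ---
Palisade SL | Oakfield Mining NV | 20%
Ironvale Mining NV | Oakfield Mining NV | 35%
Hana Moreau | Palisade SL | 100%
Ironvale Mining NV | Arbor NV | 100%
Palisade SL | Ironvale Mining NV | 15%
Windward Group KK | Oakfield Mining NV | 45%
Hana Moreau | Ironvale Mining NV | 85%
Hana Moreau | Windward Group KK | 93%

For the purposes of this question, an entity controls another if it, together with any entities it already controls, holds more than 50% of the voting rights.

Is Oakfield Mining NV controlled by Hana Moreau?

Yes

Hana holds 100% of Palisade, so Hana controls Palisade.
Hana and Palisade together hold 85% + 15% = 100% of Ironvale, so Hana controls Ironvale.
Hana holds 93% of Windward, so Hana controls Windward.
Palisade and Ironvale and Windward together hold 20% + 35% + 45% = 100% of Oakfield, so Hana controls Oakfield.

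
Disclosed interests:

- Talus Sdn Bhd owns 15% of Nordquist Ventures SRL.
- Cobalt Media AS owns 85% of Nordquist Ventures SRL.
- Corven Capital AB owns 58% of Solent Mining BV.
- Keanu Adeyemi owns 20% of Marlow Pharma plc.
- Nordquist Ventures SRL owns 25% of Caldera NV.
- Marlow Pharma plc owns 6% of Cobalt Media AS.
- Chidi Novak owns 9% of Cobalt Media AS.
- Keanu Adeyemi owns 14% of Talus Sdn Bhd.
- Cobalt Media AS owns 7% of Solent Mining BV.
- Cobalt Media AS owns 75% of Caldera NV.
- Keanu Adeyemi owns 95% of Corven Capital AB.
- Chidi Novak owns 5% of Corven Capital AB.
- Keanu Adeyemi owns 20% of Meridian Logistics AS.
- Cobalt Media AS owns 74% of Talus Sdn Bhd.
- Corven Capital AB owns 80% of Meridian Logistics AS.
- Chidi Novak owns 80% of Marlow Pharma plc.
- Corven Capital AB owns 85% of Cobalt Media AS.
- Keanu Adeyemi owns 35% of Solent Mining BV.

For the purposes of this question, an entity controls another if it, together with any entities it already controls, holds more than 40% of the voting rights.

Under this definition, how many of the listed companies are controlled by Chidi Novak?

1

Chidi holds 80% of Marlow, so Chidi controls Marlow.
No other company's threshold is met.
Chidi controls 1 company.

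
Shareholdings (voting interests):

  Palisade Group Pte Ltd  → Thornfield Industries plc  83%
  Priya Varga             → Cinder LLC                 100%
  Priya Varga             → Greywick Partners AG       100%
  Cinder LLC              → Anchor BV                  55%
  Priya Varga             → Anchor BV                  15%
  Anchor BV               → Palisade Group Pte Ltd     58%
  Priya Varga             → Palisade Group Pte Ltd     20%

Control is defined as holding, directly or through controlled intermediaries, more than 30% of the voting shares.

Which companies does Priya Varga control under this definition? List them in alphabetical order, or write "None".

Priya holds 100% of Cinder, so Priya controls Cinder.
Priya and Cinder together hold 15% + 55% = 70% of Anchor, so Priya controls Anchor.
Priya and Anchor together hold 20% + 58% = 78% of Palisade, so Priya controls Palisade.
Palisade holds 83% of Thornfield, so Priya controls Thornfield.
Priya holds 100% of Greywick, so Priya controls Greywick.

Anchor BV, Cinder LLC, Greywick Partners AG, Palisade Group Pte Ltd, Thornfield Industries plc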